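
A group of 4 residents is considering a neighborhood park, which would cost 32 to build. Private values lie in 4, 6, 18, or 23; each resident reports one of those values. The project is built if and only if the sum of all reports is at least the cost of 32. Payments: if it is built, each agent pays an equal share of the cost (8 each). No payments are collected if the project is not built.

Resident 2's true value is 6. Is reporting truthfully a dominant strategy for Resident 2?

No

Consider the case where Resident 1 reports 4, Resident 3 reports 4 and Resident 4 reports 18.
Truthful report 6: project built, pays 8, utility 6 - 8 = -2.
Report 4 instead: project not built, utility 0.
Since 0 > -2, reporting 4 is strictly better here, so truthful reporting is not dominant.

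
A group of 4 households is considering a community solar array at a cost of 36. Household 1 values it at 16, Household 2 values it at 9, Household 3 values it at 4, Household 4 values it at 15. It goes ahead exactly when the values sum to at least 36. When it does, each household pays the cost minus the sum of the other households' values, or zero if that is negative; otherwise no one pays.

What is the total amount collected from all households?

Total value 44 ≥ cost 36, so it is built.
Household 1: others sum to 28; max(0, 36 - 28) = 8.
Household 2: others sum to 35; max(0, 36 - 35) = 1.
Household 3: others sum to 40; max(0, 36 - 40) = 0.
Household 4: others sum to 29; max(0, 36 - 29) = 7.
Total collected = 8 + 1 + 0 + 7 = 16.

16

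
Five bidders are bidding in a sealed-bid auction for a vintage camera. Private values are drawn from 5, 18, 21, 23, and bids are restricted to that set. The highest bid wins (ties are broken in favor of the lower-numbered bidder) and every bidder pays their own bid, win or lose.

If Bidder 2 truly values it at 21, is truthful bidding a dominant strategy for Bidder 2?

Consider the case where Bidder 1 bids 5, Bidder 3 bids 5, Bidder 4 bids 5 and Bidder 5 bids 5.
Truthful bid 21: wins, pays 21, utility 21 - 21 = 0.
Bid 18 instead: wins, pays 18, utility 21 - 18 = 3.
Since 3 > 0, bidding 18 is strictly better here, so truthful bidding is not dominant.

No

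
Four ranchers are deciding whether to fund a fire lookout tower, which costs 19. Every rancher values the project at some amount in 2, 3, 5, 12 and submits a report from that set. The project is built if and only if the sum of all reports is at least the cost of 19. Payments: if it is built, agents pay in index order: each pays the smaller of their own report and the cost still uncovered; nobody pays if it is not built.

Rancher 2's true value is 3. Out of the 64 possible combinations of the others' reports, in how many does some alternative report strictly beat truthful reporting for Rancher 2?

Others report (2, 3, 12): truth gives 0; report 2 gives 1 > 0. Violating.
Others report (2, 5, 12): truth gives 0; report 2 gives 1 > 0. Violating.
Others report (2, 12, 3): truth gives 0; report 2 gives 1 > 0. Violating.
Others report (2, 12, 5): truth gives 0; report 2 gives 1 > 0. Violating.
Others report (2, 2, 2): truth gives 0; no alternative beats it.
Others report (2, 2, 3): truth gives 0; no alternative beats it.
(Checking all 64 profiles: 34 have a profitable deviation, 30 do not.)

34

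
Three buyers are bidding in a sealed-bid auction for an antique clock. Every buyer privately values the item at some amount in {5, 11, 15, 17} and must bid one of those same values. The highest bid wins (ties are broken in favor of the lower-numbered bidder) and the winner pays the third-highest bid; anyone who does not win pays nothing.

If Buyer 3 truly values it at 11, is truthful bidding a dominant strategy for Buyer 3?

Consider the case where Buyer 1 bids 5 and Buyer 2 bids 11.
Truthful bid 11: loses, pays 0, utility 0.
Bid 15 instead: wins, pays 5, utility 11 - 5 = 6.
Since 6 > 0, bidding 15 is strictly better here, so truthful bidding is not dominant.

No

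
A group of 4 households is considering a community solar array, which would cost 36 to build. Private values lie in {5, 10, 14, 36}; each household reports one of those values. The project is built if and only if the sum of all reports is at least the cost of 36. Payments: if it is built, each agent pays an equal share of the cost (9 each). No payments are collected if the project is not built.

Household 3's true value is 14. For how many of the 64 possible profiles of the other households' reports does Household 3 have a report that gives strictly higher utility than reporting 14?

Others report (5, 5, 5): truth gives 0; report 36 gives 5 > 0. Violating.
Others report (5, 5, 10): truth gives 0; report 36 gives 5 > 0. Violating.
Others report (5, 10, 5): truth gives 0; report 36 gives 5 > 0. Violating.
Others report (10, 5, 5): truth gives 0; report 36 gives 5 > 0. Violating.
Others report (5, 5, 14): truth gives 5; no alternative beats it.
Others report (5, 5, 36): truth gives 5; no alternative beats it.
(Checking all 64 profiles: 4 have a profitable deviation, 60 do not.)

4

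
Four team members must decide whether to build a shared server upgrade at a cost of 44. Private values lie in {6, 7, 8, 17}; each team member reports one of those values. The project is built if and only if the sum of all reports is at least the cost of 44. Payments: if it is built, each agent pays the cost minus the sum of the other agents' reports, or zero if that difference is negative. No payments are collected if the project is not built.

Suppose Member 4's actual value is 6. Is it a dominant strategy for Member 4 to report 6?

Check each profile of the others' reports and compare truth against every alternative report.
Others report (17, 17, 17): truth gives 6, best alternative gives 6.
Others report (8, 17, 17): truth gives 4, best alternative gives 4.
Others report (17, 8, 17): truth gives 4, best alternative gives 4.
Others report (17, 17, 8): truth gives 4, best alternative gives 4.
Others report (7, 17, 17): truth gives 3, best alternative gives 3.
Others report (17, 7, 17): truth gives 3, best alternative gives 3.
(Remaining 58 profiles checked similarly; truth is weakly best in each.)
In every case the truthful report is at least as good as any alternative, so it is a dominant strategy.

Yes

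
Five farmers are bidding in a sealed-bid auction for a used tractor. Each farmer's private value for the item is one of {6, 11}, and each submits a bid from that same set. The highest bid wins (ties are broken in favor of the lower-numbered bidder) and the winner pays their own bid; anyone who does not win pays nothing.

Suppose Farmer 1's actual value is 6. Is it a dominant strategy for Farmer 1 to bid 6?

Yes

Check each profile of the others' bids and compare truth against every alternative bid.
Others bid (6, 6, 6, 6): truth gives 0, best alternative gives -5.
Others bid (6, 6, 6, 11): truth gives 0, best alternative gives -5.
Others bid (6, 6, 11, 6): truth gives 0, best alternative gives -5.
Others bid (6, 6, 11, 11): truth gives 0, best alternative gives -5.
Others bid (6, 11, 6, 6): truth gives 0, best alternative gives -5.
Others bid (6, 11, 6, 11): truth gives 0, best alternative gives -5.
(Remaining 10 profiles checked similarly; truth is weakly best in each.)
In every case the truthful bid is at least as good as any alternative, so it is a dominant strategy.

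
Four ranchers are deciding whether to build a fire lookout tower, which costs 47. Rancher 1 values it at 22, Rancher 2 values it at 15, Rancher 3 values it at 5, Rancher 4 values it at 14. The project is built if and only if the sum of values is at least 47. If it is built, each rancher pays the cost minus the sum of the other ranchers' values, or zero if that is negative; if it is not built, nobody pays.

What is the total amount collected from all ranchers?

24

Total value 56 ≥ cost 47, so it is built.
Rancher 1: others sum to 34; max(0, 47 - 34) = 13.
Rancher 2: others sum to 41; max(0, 47 - 41) = 6.
Rancher 3: others sum to 51; max(0, 47 - 51) = 0.
Rancher 4: others sum to 42; max(0, 47 - 42) = 5.
Total collected = 13 + 6 + 0 + 5 = 24.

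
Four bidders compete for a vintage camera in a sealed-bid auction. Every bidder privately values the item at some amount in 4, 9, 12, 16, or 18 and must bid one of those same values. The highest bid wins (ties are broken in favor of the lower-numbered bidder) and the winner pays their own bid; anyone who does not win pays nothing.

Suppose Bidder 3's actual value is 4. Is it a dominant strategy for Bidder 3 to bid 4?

Yes

Check each profile of the others' bids and compare truth against every alternative bid.
Others bid (4, 4, 4): truth gives 0, best alternative gives -5.
Others bid (4, 4, 9): truth gives 0, best alternative gives -5.
Others bid (4, 4, 12): truth gives 0, best alternative gives 0.
Others bid (4, 4, 16): truth gives 0, best alternative gives 0.
Others bid (4, 4, 18): truth gives 0, best alternative gives 0.
Others bid (4, 9, 4): truth gives 0, best alternative gives 0.
(Remaining 119 profiles checked similarly; truth is weakly best in each.)
In every case the truthful bid is at least as good as any alternative, so it is a dominant strategy.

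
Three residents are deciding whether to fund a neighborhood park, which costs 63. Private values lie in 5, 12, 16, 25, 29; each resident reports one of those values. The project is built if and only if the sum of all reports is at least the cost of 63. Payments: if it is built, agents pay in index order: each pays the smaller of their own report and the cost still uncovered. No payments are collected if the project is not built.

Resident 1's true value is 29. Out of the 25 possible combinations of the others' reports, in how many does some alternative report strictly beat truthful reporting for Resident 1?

Others report (12, 29): truth gives 0; report 25 gives 4 > 0. Violating.
Others report (16, 25): truth gives 0; report 25 gives 4 > 0. Violating.
Others report (16, 29): truth gives 0; report 25 gives 4 > 0. Violating.
Others report (25, 16): truth gives 0; report 25 gives 4 > 0. Violating.
Others report (5, 5): truth gives 0; no alternative beats it.
Others report (5, 12): truth gives 0; no alternative beats it.
(Checking all 25 profiles: 10 have a profitable deviation, 15 do not.)

10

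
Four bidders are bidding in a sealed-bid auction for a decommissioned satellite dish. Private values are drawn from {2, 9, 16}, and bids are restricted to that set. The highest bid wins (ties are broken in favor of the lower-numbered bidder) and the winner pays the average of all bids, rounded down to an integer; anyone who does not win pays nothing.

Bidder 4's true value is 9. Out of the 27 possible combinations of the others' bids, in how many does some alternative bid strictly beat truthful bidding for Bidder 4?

Others bid (2, 2, 9): truth gives 0; bid 16 gives 2 > 0. Violating.
Others bid (2, 9, 2): truth gives 0; bid 16 gives 2 > 0. Violating.
Others bid (9, 2, 2): truth gives 0; bid 16 gives 2 > 0. Violating.
Others bid (2, 2, 2): truth gives 6; no alternative beats it.
Others bid (2, 2, 16): truth gives 0; no alternative beats it.
(Checking all 27 profiles: 3 have a profitable deviation, 24 do not.)

3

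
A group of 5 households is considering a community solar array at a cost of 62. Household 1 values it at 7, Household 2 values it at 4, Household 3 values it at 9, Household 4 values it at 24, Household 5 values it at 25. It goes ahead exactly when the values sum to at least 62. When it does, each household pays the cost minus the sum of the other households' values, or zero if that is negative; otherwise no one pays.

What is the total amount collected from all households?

37

Total value 69 ≥ cost 62, so it is built.
Household 1: others sum to 62; max(0, 62 - 62) = 0.
Household 2: others sum to 65; max(0, 62 - 65) = 0.
Household 3: others sum to 60; max(0, 62 - 60) = 2.
Household 4: others sum to 45; max(0, 62 - 45) = 17.
Household 5: others sum to 44; max(0, 62 - 44) = 18.
Total collected = 0 + 0 + 2 + 17 + 18 = 37.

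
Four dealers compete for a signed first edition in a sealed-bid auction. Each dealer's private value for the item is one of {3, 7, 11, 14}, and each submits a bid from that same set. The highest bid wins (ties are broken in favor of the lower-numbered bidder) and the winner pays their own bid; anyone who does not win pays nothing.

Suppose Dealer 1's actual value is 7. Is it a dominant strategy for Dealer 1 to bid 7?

No

Consider the case where Dealer 2 bids 3, Dealer 3 bids 3 and Dealer 4 bids 3.
Truthful bid 7: wins, pays 7, utility 7 - 7 = 0.
Bid 3 instead: wins, pays 3, utility 7 - 3 = 4.
Since 4 > 0, bidding 3 is strictly better here, so truthful bidding is not dominant.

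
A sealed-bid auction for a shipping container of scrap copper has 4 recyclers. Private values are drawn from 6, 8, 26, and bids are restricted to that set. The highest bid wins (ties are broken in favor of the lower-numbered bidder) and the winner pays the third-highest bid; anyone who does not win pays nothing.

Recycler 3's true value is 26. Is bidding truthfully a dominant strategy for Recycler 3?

Yes

Check each profile of the others' bids and compare truth against every alternative bid.
Others bid (6, 6, 26): truth gives 20, best alternative gives 0.
Others bid (6, 8, 6): truth gives 20, best alternative gives 0.
Others bid (8, 6, 6): truth gives 20, best alternative gives 0.
Others bid (6, 8, 8): truth gives 18, best alternative gives 0.
Others bid (6, 8, 26): truth gives 18, best alternative gives 0.
Others bid (8, 6, 8): truth gives 18, best alternative gives 0.
(Remaining 21 profiles checked similarly; truth is weakly best in each.)
In every case the truthful bid is at least as good as any alternative, so it is a dominant strategy.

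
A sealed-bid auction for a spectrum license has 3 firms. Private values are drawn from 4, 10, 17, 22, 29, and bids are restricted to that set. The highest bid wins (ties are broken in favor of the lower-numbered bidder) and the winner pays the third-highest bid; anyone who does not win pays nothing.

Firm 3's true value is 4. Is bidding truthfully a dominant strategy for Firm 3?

Check each profile of the others' bids and compare truth against every alternative bid.
Others bid (4, 4): truth gives 0, best alternative gives 0.
Others bid (4, 10): truth gives 0, best alternative gives 0.
Others bid (4, 17): truth gives 0, best alternative gives 0.
Others bid (4, 22): truth gives 0, best alternative gives 0.
Others bid (4, 29): truth gives 0, best alternative gives 0.
Others bid (10, 4): truth gives 0, best alternative gives 0.
(Remaining 19 profiles checked similarly; truth is weakly best in each.)
In every case the truthful bid is at least as good as any alternative, so it is a dominant strategy.

Yes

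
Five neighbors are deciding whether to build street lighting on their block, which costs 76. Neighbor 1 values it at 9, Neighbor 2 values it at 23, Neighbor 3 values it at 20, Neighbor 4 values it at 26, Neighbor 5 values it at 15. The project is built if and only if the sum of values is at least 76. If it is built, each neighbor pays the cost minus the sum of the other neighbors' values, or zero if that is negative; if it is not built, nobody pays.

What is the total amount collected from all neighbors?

18

Total value 93 ≥ cost 76, so it is built.
Neighbor 1: others sum to 84; max(0, 76 - 84) = 0.
Neighbor 2: others sum to 70; max(0, 76 - 70) = 6.
Neighbor 3: others sum to 73; max(0, 76 - 73) = 3.
Neighbor 4: others sum to 67; max(0, 76 - 67) = 9.
Neighbor 5: others sum to 78; max(0, 76 - 78) = 0.
Total collected = 0 + 6 + 3 + 9 + 0 = 18.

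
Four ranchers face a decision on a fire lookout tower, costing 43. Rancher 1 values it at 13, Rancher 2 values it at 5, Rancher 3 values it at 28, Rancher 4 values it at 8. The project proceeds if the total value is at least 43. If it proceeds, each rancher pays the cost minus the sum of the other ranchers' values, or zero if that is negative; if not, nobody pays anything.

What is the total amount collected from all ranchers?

19

Total value 54 ≥ cost 43, so it is built.
Rancher 1: others sum to 41; max(0, 43 - 41) = 2.
Rancher 2: others sum to 49; max(0, 43 - 49) = 0.
Rancher 3: others sum to 26; max(0, 43 - 26) = 17.
Rancher 4: others sum to 46; max(0, 43 - 46) = 0.
Total collected = 2 + 0 + 17 + 0 = 19.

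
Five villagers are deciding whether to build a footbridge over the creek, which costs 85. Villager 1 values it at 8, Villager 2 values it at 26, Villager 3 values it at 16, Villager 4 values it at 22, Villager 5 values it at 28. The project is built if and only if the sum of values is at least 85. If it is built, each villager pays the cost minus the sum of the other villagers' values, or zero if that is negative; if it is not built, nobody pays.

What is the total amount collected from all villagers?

Total value 100 ≥ cost 85, so it is built.
Villager 1: others sum to 92; max(0, 85 - 92) = 0.
Villager 2: others sum to 74; max(0, 85 - 74) = 11.
Villager 3: others sum to 84; max(0, 85 - 84) = 1.
Villager 4: others sum to 78; max(0, 85 - 78) = 7.
Villager 5: others sum to 72; max(0, 85 - 72) = 13.
Total collected = 0 + 11 + 1 + 7 + 13 = 32.

32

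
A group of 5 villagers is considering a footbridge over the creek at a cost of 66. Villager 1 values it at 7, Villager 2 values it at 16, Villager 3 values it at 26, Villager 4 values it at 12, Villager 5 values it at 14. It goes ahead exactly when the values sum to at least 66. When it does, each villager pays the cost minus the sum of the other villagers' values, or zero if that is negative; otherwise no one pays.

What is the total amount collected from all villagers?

Total value 75 ≥ cost 66, so it is built.
Villager 1: others sum to 68; max(0, 66 - 68) = 0.
Villager 2: others sum to 59; max(0, 66 - 59) = 7.
Villager 3: others sum to 49; max(0, 66 - 49) = 17.
Villager 4: others sum to 63; max(0, 66 - 63) = 3.
Villager 5: others sum to 61; max(0, 66 - 61) = 5.
Total collected = 0 + 7 + 17 + 3 + 5 = 32.

32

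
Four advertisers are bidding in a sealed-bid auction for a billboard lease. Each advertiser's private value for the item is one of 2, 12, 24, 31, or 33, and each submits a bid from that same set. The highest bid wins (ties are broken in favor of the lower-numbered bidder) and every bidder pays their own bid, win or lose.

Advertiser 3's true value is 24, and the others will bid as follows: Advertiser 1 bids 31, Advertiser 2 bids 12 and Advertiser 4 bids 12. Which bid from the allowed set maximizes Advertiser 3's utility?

Bid 2: loses but pays 2, utility -2.
Bid 12: loses but pays 12, utility -12.
Bid 24: loses but pays 24, utility -24.
Bid 31: loses but pays 31, utility -31.
Bid 33: wins, pays 33, utility 24 - 33 = -9.
The best choice is 2 with utility -2.

2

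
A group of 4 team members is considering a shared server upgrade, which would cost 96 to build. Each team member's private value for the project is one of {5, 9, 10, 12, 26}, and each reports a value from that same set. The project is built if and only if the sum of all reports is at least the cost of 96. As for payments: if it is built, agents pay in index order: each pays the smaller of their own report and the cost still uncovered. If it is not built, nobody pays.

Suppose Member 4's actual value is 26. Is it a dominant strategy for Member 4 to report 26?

Check each profile of the others' reports and compare truth against every alternative report.
Others report (26, 26, 26): truth gives 8, best alternative gives 0.
Others report (5, 5, 5): truth gives 0, best alternative gives 0.
Others report (5, 5, 9): truth gives 0, best alternative gives 0.
Others report (5, 5, 10): truth gives 0, best alternative gives 0.
Others report (5, 5, 12): truth gives 0, best alternative gives 0.
Others report (5, 5, 26): truth gives 0, best alternative gives 0.
(Remaining 119 profiles checked similarly; truth is weakly best in each.)
In every case the truthful report is at least as good as any alternative, so it is a dominant strategy.

Yes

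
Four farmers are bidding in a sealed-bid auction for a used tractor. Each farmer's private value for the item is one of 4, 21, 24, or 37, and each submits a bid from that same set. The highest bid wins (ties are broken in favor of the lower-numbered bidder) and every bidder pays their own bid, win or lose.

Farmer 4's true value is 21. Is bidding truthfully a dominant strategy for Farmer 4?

Consider the case where Farmer 1 bids 4, Farmer 2 bids 4 and Farmer 3 bids 21.
Truthful bid 21: loses but pays 21, utility -21.
Bid 4 instead: loses but pays 4, utility -4.
Since -4 > -21, bidding 4 is strictly better here, so truthful bidding is not dominant.

No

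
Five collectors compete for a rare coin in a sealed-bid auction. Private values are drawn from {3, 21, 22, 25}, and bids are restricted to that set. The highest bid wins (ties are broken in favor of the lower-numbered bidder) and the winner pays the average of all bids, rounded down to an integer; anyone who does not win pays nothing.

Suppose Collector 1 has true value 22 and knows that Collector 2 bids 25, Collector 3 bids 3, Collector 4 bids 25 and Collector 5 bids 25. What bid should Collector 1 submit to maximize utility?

Bid 3: loses, pays 0, utility 0.
Bid 21: loses, pays 0, utility 0.
Bid 22: loses, pays 0, utility 0.
Bid 25: wins, pays 20, utility 22 - 20 = 2.
The best choice is 25 with utility 2.

25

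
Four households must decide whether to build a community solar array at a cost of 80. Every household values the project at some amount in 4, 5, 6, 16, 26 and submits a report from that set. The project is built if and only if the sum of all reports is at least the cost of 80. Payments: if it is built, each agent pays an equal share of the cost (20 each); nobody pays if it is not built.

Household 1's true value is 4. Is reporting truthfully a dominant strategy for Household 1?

Check each profile of the others' reports and compare truth against every alternative report.
Others report (26, 26, 26): truth gives -16, best alternative gives -16.
Others report (4, 4, 4): truth gives 0, best alternative gives 0.
Others report (4, 4, 5): truth gives 0, best alternative gives 0.
Others report (4, 4, 6): truth gives 0, best alternative gives 0.
Others report (4, 4, 16): truth gives 0, best alternative gives 0.
Others report (4, 4, 26): truth gives 0, best alternative gives 0.
(Remaining 119 profiles checked similarly; truth is weakly best in each.)
In every case the truthful report is at least as good as any alternative, so it is a dominant strategy.

Yes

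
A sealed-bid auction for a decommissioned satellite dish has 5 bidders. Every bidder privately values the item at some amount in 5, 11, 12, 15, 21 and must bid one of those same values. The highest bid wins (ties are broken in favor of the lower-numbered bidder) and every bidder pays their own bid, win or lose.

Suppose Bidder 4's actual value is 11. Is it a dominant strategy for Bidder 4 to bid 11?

Consider the case where Bidder 1 bids 5, Bidder 2 bids 5, Bidder 3 bids 5 and Bidder 5 bids 12.
Truthful bid 11: loses but pays 11, utility -11.
Bid 5 instead: loses but pays 5, utility -5.
Since -5 > -11, bidding 5 is strictly better here, so truthful bidding is not dominant.

No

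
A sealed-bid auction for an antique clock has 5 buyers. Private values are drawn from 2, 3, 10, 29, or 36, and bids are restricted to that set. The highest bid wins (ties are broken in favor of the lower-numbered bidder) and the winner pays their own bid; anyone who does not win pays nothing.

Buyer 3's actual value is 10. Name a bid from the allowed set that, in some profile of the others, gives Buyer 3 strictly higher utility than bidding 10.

3

Suppose Buyer 1 bids 2, Buyer 2 bids 2, Buyer 4 bids 2 and Buyer 5 bids 2.
Bid 10: wins, pays 10, utility 10 - 10 = 0.
Bid 3: wins, pays 3, utility 10 - 3 = 7.
So bidding 3 beats truth here (7 > 0).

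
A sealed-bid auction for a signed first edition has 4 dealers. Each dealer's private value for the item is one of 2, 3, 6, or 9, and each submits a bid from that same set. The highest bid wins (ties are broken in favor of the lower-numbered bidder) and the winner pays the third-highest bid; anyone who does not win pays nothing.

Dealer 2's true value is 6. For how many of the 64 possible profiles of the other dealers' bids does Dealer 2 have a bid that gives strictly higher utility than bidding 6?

Others bid (2, 2, 9): truth gives 0; bid 9 gives 4 > 0. Violating.
Others bid (2, 3, 9): truth gives 0; bid 9 gives 3 > 0. Violating.
Others bid (2, 9, 2): truth gives 0; bid 9 gives 4 > 0. Violating.
Others bid (2, 9, 3): truth gives 0; bid 9 gives 3 > 0. Violating.
Others bid (2, 2, 2): truth gives 4; no alternative beats it.
Others bid (2, 2, 3): truth gives 4; no alternative beats it.
(Checking all 64 profiles: 12 have a profitable deviation, 52 do not.)

12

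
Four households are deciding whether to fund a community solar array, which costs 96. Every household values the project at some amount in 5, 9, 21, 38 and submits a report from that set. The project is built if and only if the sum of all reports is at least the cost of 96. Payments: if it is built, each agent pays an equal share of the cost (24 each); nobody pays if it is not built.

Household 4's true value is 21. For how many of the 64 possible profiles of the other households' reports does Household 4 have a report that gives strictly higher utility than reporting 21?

Others report (5, 38, 38): truth gives -3; report 5 gives 0 > -3. Violating.
Others report (9, 38, 38): truth gives -3; report 5 gives 0 > -3. Violating.
Others report (21, 21, 38): truth gives -3; report 5 gives 0 > -3. Violating.
Others report (21, 38, 21): truth gives -3; report 5 gives 0 > -3. Violating.
Others report (5, 5, 5): truth gives 0; no alternative beats it.
Others report (5, 5, 9): truth gives 0; no alternative beats it.
(Checking all 64 profiles: 9 have a profitable deviation, 55 do not.)

9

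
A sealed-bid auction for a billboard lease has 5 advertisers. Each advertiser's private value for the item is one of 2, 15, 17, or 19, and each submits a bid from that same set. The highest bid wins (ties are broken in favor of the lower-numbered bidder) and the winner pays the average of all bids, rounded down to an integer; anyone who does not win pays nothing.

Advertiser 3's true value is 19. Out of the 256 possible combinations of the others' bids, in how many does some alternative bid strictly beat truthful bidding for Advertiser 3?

Others bid (2, 2, 2, 2): truth gives 14; bid 15 gives 15 > 14. Violating.
Others bid (2, 2, 2, 15): truth gives 11; bid 15 gives 12 > 11. Violating.
Others bid (2, 2, 15, 2): truth gives 11; bid 15 gives 12 > 11. Violating.
Others bid (2, 2, 15, 15): truth gives 9; bid 15 gives 10 > 9. Violating.
Others bid (2, 2, 2, 17): truth gives 11; no alternative beats it.
Others bid (2, 2, 2, 19): truth gives 11; no alternative beats it.
(Checking all 256 profiles: 20 have a profitable deviation, 236 do not.)

20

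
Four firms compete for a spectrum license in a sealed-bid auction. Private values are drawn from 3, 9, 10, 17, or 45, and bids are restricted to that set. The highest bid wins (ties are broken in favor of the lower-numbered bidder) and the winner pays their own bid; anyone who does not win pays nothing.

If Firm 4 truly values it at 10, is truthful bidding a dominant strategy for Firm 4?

No

Consider the case where Firm 1 bids 3, Firm 2 bids 3 and Firm 3 bids 3.
Truthful bid 10: wins, pays 10, utility 10 - 10 = 0.
Bid 9 instead: wins, pays 9, utility 10 - 9 = 1.
Since 1 > 0, bidding 9 is strictly better here, so truthful bidding is not dominant.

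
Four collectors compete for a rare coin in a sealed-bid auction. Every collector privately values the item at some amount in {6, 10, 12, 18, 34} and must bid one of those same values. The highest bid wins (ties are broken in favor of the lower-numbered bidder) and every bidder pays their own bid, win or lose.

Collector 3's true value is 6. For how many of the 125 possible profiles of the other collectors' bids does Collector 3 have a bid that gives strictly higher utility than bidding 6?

2

Others bid (6, 6, 6): truth gives -6; bid 10 gives -4 > -6. Violating.
Others bid (6, 6, 10): truth gives -6; bid 10 gives -4 > -6. Violating.
Others bid (6, 6, 12): truth gives -6; no alternative beats it.
Others bid (6, 6, 18): truth gives -6; no alternative beats it.
(Checking all 125 profiles: 2 have a profitable deviation, 123 do not.)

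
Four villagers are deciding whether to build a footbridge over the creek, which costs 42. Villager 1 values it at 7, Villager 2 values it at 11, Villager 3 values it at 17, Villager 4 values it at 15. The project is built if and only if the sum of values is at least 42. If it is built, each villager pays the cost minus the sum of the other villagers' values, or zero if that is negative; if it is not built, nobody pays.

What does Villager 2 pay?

3

Total value 50 ≥ cost 42, so the project is built.
The other villagers' values sum to 39.
Cost minus that sum is 42 - 39 = 3.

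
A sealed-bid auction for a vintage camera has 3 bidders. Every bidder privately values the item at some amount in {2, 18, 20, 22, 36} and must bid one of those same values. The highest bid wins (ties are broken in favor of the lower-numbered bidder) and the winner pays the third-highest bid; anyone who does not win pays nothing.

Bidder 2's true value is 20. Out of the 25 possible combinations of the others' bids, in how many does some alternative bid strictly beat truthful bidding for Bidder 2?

Others bid (2, 22): truth gives 0; bid 22 gives 18 > 0. Violating.
Others bid (2, 36): truth gives 0; bid 36 gives 18 > 0. Violating.
Others bid (18, 22): truth gives 0; bid 22 gives 2 > 0. Violating.
Others bid (18, 36): truth gives 0; bid 36 gives 2 > 0. Violating.
Others bid (2, 2): truth gives 18; no alternative beats it.
Others bid (2, 18): truth gives 18; no alternative beats it.
(Checking all 25 profiles: 8 have a profitable deviation, 17 do not.)

8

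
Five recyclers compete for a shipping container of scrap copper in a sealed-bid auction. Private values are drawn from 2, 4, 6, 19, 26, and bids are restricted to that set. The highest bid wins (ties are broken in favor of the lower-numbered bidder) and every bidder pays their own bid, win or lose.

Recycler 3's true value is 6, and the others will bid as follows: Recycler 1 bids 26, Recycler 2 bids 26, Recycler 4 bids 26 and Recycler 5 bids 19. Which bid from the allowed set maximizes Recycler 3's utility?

Bid 2: loses but pays 2, utility -2.
Bid 4: loses but pays 4, utility -4.
Bid 6: loses but pays 6, utility -6.
Bid 19: loses but pays 19, utility -19.
Bid 26: loses but pays 26, utility -26.
The best choice is 2 with utility -2.

2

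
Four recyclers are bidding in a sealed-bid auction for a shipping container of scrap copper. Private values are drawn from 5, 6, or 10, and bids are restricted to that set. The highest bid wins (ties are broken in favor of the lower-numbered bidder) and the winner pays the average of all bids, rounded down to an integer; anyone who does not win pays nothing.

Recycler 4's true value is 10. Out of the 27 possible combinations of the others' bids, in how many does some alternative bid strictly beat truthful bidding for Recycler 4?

Others bid (5, 5, 5): truth gives 4; bid 6 gives 5 > 4. Violating.
Others bid (5, 5, 6): truth gives 4; no alternative beats it.
Others bid (5, 5, 10): truth gives 0; no alternative beats it.
(Checking all 27 profiles: 1 has a profitable deviation, 26 do not.)

1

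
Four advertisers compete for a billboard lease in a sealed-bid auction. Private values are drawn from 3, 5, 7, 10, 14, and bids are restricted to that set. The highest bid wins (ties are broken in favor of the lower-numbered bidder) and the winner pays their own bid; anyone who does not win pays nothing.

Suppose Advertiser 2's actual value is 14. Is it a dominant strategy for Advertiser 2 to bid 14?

No

Consider the case where Advertiser 1 bids 3, Advertiser 3 bids 3 and Advertiser 4 bids 3.
Truthful bid 14: wins, pays 14, utility 14 - 14 = 0.
Bid 5 instead: wins, pays 5, utility 14 - 5 = 9.
Since 9 > 0, bidding 5 is strictly better here, so truthful bidding is not dominant.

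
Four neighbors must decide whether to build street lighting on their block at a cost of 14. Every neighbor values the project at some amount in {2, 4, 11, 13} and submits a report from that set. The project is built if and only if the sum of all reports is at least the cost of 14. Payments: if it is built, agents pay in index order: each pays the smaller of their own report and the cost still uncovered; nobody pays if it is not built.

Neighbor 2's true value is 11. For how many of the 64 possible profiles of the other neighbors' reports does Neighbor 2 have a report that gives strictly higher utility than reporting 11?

44

Others report (2, 2, 11): truth gives 0; report 2 gives 9 > 0. Violating.
Others report (2, 2, 13): truth gives 0; report 2 gives 9 > 0. Violating.
Others report (2, 4, 4): truth gives 0; report 4 gives 7 > 0. Violating.
Others report (2, 4, 11): truth gives 0; report 2 gives 9 > 0. Violating.
Others report (2, 2, 2): truth gives 0; no alternative beats it.
Others report (2, 2, 4): truth gives 0; no alternative beats it.
(Checking all 64 profiles: 44 have a profitable deviation, 20 do not.)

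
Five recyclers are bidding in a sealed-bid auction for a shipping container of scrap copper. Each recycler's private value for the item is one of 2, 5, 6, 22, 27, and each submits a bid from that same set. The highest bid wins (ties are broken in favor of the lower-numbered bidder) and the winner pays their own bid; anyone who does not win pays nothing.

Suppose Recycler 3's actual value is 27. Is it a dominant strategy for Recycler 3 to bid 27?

Consider the case where Recycler 1 bids 2, Recycler 2 bids 2, Recycler 4 bids 2 and Recycler 5 bids 2.
Truthful bid 27: wins, pays 27, utility 27 - 27 = 0.
Bid 5 instead: wins, pays 5, utility 27 - 5 = 22.
Since 22 > 0, bidding 5 is strictly better here, so truthful bidding is not dominant.

No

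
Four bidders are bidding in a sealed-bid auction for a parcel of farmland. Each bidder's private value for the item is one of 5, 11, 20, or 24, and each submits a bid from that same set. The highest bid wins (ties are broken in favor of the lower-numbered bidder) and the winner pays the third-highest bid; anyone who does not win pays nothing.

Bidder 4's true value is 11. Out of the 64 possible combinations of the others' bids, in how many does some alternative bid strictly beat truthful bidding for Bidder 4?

6

Others bid (5, 5, 11): truth gives 0; bid 20 gives 6 > 0. Violating.
Others bid (5, 5, 20): truth gives 0; bid 24 gives 6 > 0. Violating.
Others bid (5, 11, 5): truth gives 0; bid 20 gives 6 > 0. Violating.
Others bid (5, 20, 5): truth gives 0; bid 24 gives 6 > 0. Violating.
Others bid (5, 5, 5): truth gives 6; no alternative beats it.
Others bid (5, 5, 24): truth gives 0; no alternative beats it.
(Checking all 64 profiles: 6 have a profitable deviation, 58 do not.)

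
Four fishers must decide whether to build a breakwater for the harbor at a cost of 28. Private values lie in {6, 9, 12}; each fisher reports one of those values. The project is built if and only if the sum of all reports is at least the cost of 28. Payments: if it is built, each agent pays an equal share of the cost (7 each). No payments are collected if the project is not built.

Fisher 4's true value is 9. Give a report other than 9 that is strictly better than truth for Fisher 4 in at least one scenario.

12

Suppose Fisher 1 reports 6, Fisher 2 reports 6 and Fisher 3 reports 6.
Report 9: project not built, utility 0.
Report 12: project built, pays 7, utility 9 - 7 = 2.
So reporting 12 beats truth here (2 > 0).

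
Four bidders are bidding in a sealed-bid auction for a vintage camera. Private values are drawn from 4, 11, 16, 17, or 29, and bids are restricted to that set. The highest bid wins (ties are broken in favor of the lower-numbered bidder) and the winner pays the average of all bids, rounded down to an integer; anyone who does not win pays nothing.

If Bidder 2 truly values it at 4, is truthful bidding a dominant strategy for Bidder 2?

Check each profile of the others' bids and compare truth against every alternative bid.
Others bid (4, 11, 11): truth gives 0, best alternative gives -5.
Others bid (4, 4, 11): truth gives 0, best alternative gives -3.
Others bid (4, 11, 4): truth gives 0, best alternative gives -3.
Others bid (4, 4, 4): truth gives 0, best alternative gives -1.
Others bid (4, 4, 16): truth gives 0, best alternative gives 0.
Others bid (4, 4, 17): truth gives 0, best alternative gives 0.
(Remaining 119 profiles checked similarly; truth is weakly best in each.)
In every case the truthful bid is at least as good as any alternative, so it is a dominant strategy.

Yes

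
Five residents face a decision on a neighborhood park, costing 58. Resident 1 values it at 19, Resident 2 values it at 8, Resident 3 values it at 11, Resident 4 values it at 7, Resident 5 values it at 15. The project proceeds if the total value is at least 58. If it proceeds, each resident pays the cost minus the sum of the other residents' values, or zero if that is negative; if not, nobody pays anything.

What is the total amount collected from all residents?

50

Total value 60 ≥ cost 58, so it is built.
Resident 1: others sum to 41; max(0, 58 - 41) = 17.
Resident 2: others sum to 52; max(0, 58 - 52) = 6.
Resident 3: others sum to 49; max(0, 58 - 49) = 9.
Resident 4: others sum to 53; max(0, 58 - 53) = 5.
Resident 5: others sum to 45; max(0, 58 - 45) = 13.
Total collected = 17 + 6 + 9 + 5 + 13 = 50.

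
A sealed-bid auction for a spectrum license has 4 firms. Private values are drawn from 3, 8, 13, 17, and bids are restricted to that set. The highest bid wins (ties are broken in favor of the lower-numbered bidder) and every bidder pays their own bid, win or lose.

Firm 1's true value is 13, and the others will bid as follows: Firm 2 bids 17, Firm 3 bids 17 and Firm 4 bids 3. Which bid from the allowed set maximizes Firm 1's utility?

3

Bid 3: loses but pays 3, utility -3.
Bid 8: loses but pays 8, utility -8.
Bid 13: loses but pays 13, utility -13.
Bid 17: wins, pays 17, utility 13 - 17 = -4.
The best choice is 3 with utility -3.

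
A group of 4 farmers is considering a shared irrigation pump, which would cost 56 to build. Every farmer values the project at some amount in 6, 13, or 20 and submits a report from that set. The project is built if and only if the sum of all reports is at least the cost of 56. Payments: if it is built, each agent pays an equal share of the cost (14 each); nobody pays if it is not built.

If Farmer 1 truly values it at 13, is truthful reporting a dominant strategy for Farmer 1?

No

Consider the case where Farmer 2 reports 6, Farmer 3 reports 20 and Farmer 4 reports 20.
Truthful report 13: project built, pays 14, utility 13 - 14 = -1.
Report 6 instead: project not built, utility 0.
Since 0 > -1, reporting 6 is strictly better here, so truthful reporting is not dominant.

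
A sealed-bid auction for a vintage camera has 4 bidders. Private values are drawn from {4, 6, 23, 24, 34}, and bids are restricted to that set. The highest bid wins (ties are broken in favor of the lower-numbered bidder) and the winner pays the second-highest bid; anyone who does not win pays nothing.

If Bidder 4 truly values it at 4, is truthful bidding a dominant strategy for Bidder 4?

Yes

Check each profile of the others' bids and compare truth against every alternative bid.
Others bid (4, 4, 4): truth gives 0, best alternative gives 0.
Others bid (4, 4, 6): truth gives 0, best alternative gives 0.
Others bid (4, 4, 23): truth gives 0, best alternative gives 0.
Others bid (4, 4, 24): truth gives 0, best alternative gives 0.
Others bid (4, 4, 34): truth gives 0, best alternative gives 0.
Others bid (4, 6, 4): truth gives 0, best alternative gives 0.
(Remaining 119 profiles checked similarly; truth is weakly best in each.)
In every case the truthful bid is at least as good as any alternative, so it is a dominant strategy.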